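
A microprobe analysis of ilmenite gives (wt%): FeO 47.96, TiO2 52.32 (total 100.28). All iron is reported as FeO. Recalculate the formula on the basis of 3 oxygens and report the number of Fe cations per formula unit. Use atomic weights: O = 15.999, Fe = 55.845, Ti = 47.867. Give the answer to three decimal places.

1.013 Fe apfu

FeO (M=71.844): mol = 0.66756; Fe = 0.66756, O = 0.66756.
TiO2 (M=79.865): mol = 0.65511; Ti = 0.65511, O = 1.31022.
ΣO = 1.97778; factor = 3/ΣO = 1.51685.
Fe apfu = 0.66756 × 1.51685 = 1.013.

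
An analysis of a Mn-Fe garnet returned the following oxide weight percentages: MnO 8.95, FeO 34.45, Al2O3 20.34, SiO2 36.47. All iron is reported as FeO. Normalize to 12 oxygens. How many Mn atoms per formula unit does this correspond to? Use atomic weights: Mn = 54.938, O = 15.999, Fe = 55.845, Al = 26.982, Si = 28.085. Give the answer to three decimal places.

MnO: 8.95/70.937 = 0.12617 mol → 0.12617 mol Mn, 0.12617 mol O.
FeO: 34.45/71.844 = 0.47951 mol → 0.47951 mol Fe, 0.47951 mol O.
Al2O3: 20.34/101.961 = 0.19949 mol → 0.39898 mol Al, 0.59847 mol O.
SiO2: 36.47/60.083 = 0.60699 mol → 0.60699 mol Si, 1.21398 mol O.
Total oxygen = 2.41813 mol. Normalization factor = 12/2.41813 = 4.96251.
Mn per 12 O = 0.12617 × 4.96251 = 0.626.

0.626 Mn apfu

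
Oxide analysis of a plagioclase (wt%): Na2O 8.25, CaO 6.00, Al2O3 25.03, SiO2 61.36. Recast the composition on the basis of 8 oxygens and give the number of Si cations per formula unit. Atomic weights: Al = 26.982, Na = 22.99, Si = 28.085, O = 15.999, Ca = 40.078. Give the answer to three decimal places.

2.706 Si apfu

Na2O: 8.25/61.979 = 0.13311 mol → 0.26622 mol Na, 0.13311 mol O.
CaO: 6.00/56.077 = 0.10700 mol → 0.10700 mol Ca, 0.10700 mol O.
Al2O3: 25.03/101.961 = 0.24549 mol → 0.49098 mol Al, 0.73647 mol O.
SiO2: 61.36/60.083 = 1.02125 mol → 1.02125 mol Si, 2.04250 mol O.
Total oxygen = 3.01908 mol. Normalization factor = 8/3.01908 = 2.64981.
Si per 8 O = 1.02125 × 2.64981 = 2.706.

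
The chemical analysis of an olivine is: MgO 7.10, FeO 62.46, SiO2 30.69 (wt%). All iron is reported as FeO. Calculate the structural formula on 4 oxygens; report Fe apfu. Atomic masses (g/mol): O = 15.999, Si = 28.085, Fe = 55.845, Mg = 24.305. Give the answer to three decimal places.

MgO (M=40.304): mol = 0.17616; Mg = 0.17616, O = 0.17616.
FeO (M=71.844): mol = 0.86938; Fe = 0.86938, O = 0.86938.
SiO2 (M=60.083): mol = 0.51079; Si = 0.51079, O = 1.02158.
ΣO = 2.06712; factor = 4/ΣO = 1.93506.
Fe apfu = 0.86938 × 1.93506 = 1.682.

1.682 Fe apfu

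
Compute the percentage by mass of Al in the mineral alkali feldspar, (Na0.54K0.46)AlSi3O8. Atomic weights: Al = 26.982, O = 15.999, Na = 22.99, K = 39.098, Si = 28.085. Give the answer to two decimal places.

10.01 wt%

Molar mass of (Na0.54K0.46)AlSi3O8: 0.54·22.99 + 0.46·39.098 + 1·26.982 + 3·28.085 + 8·15.999 = 269.629 g/mol.
Mass of Al per formula unit: 1 × 26.982 = 26.982 g.
Weight fraction Al = 26.982 / 269.629 = 0.1001.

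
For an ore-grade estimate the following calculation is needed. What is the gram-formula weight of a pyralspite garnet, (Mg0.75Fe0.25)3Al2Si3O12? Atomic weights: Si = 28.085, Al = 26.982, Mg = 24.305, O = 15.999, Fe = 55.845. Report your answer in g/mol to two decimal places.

M = 2.25·24.305 + 0.75·55.845 + 2·26.982 + 3·28.085 + 12·15.999

426.78 g/mol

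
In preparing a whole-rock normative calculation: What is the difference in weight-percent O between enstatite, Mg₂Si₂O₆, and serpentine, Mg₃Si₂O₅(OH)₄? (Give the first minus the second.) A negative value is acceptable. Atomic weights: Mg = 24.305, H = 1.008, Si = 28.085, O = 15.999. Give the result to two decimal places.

M(Mg₂Si₂O₆) = 200.774 g/mol, so wt% O = 95.994/200.774 × 100 = 47.81%.
M(Mg₃Si₂O₅(OH)₄) = 277.108 g/mol, so wt% O = 143.991/277.108 × 100 = 51.96%.
47.81 − 51.96 = -4.15 pp.

-4.15 percentage points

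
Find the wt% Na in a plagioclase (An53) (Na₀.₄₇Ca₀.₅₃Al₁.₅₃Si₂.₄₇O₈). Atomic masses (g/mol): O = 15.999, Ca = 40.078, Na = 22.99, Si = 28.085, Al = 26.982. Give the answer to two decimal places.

3.99 weight percent

Formula mass = 0.47·22.99 + 0.53·40.078 + 1.53·26.982 + 2.47·28.085 + 8·15.999 = 270.691 g/mol, of which 10.805 g is Na.
So Na makes up 10.805/270.691 = 0.0399 of the mass, i.e. 3.99%.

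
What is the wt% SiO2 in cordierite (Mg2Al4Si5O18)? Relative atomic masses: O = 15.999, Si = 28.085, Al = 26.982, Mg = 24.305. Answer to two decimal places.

Molar mass of Mg2Al4Si5O18 = 2*24.305 + 4*26.982 + 5*28.085 + 18*15.999 = 584.945 g/mol.
Each formula unit contains 5 Si, equivalent to 5/1 = 5.0000 mol SiO2.
M(SiO2) = 1×28.085 + 2×15.999 = 60.083 g/mol.
Mass of SiO2 per formula unit = 5.0000 × 60.083 = 300.415 g.
SiO2 wt% = 300.415 / 584.945 × 100 = 51.36%.

51.36 wt%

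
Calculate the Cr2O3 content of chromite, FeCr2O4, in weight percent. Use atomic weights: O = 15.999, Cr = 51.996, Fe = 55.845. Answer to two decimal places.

67.90 wt%

Molar mass of FeCr2O4 = 1×55.845 + 2×51.996 + 4×15.999 = 223.833 g/mol.
Each formula unit contains 2 Cr, equivalent to 2/2 = 1.0000 mol Cr2O3.
M(Cr2O3) = 2×51.996 + 3×15.999 = 151.989 g/mol.
Mass of Cr2O3 per formula unit = 1.0000 × 151.989 = 151.989 g.
Cr2O3 wt% = 151.989 / 223.833 × 100 = 67.90%.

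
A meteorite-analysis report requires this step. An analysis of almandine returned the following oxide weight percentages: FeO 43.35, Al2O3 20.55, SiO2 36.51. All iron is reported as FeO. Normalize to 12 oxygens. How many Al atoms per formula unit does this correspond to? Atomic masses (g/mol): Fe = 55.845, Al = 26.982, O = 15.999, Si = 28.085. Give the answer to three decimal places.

FeO: 43.35/71.844 = 0.60339 mol → 0.60339 mol Fe, 0.60339 mol O.
Al2O3: 20.55/101.961 = 0.20155 mol → 0.40310 mol Al, 0.60465 mol O.
SiO2: 36.51/60.083 = 0.60766 mol → 0.60766 mol Si, 1.21532 mol O.
Total oxygen = 2.42336 mol. Normalization factor = 12/2.42336 = 4.95180.
Al per 12 O = 0.40310 × 4.95180 = 1.996.

1.996 Al apfu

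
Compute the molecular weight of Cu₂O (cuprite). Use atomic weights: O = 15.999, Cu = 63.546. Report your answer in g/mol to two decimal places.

143.09 g/mol

The formula mass is the sum 2(63.546) + 1(15.999).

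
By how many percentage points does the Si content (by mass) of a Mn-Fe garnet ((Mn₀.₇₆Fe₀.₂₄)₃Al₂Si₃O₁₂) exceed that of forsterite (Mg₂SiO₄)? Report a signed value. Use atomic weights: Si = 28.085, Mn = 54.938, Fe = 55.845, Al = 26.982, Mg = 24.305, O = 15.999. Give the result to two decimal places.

-2.96 percentage points

First mineral: 84.255 g Si in 495.674 g formula = 17.00 wt% Si.
Second mineral: 28.085 g Si in 140.691 g formula = 19.96 wt% Si.
17.00% − 19.96% gives a difference of -2.96 percentage points.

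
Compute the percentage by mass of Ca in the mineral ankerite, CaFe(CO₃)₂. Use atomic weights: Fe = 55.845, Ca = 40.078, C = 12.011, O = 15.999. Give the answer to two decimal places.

Molar mass of CaFe(CO₃)₂: 1×40.078 + 1×55.845 + 2×12.011 + 6×15.999 = 215.939 g/mol.
Mass of Ca per formula unit: 1 × 40.078 = 40.078 g.
Weight fraction Ca = 40.078 / 215.939 = 0.1856.

18.56 wt%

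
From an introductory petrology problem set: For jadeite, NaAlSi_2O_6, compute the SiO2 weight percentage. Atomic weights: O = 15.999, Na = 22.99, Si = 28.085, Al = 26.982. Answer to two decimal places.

Formula mass = 202.136 g/mol.
2 Si → 2.0000 mol SiO2 per formula unit; M(SiO2) = 60.083, so SiO2 mass = 120.166 g.
120.166/202.136 × 100 = 59.45 wt%.

59.45 wt%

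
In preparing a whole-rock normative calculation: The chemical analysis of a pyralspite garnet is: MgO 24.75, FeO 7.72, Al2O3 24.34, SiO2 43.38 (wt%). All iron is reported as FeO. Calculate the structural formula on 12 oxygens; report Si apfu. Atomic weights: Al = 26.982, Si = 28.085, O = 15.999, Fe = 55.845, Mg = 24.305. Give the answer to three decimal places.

3.007 Si apfu

MgO: 24.75/40.304 = 0.61408 mol → 0.61408 mol Mg, 0.61408 mol O.
FeO: 7.72/71.844 = 0.10746 mol → 0.10746 mol Fe, 0.10746 mol O.
Al2O3: 24.34/101.961 = 0.23872 mol → 0.47744 mol Al, 0.71616 mol O.
SiO2: 43.38/60.083 = 0.72200 mol → 0.72200 mol Si, 1.44400 mol O.
Total oxygen = 2.88170 mol. Normalization factor = 12/2.88170 = 4.16421.
Si per 12 O = 0.72200 × 4.16421 = 3.007.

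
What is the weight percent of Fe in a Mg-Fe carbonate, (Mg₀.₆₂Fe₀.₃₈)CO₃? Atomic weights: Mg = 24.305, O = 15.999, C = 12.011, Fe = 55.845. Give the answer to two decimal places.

Formula mass = 0.62*24.305 + 0.38*55.845 + 1*12.011 + 3*15.999 = 96.298 g/mol, of which 21.221 g is Fe.
So Fe makes up 21.221/96.298 = 0.2204 of the mass, i.e. 22.04%.

22.04 wt%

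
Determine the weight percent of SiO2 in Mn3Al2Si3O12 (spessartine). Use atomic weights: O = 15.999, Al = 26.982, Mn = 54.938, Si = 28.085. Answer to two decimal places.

36.41 wt%

M(Mn3Al2Si3O12) = 495.021 g/mol; M(SiO2) = 60.083 g/mol.
Moles SiO2 per formula unit = 3 Si ÷ 1 = 3.0000.
SiO2 fraction = (3.0000 × 60.083) / 495.021 = 180.249/495.021 = 0.3641.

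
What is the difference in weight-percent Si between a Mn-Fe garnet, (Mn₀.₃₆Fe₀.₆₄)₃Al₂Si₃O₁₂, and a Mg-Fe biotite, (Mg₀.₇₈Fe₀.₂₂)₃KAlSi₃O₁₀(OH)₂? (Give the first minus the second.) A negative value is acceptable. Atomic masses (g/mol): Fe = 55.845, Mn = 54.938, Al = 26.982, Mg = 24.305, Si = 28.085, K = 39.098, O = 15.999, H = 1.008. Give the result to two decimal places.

First mineral: 84.255 g Si in 496.762 g formula = 16.96 wt% Si.
Second mineral: 84.255 g Si in 438.070 g formula = 19.23 wt% Si.
16.96% − 19.23% gives a difference of -2.27 percentage points.

-2.27 percentage points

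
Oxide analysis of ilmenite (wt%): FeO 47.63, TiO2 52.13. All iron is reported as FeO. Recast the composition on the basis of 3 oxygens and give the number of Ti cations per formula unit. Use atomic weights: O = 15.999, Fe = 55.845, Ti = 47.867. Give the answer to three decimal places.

FeO (M=71.844): mol = 0.66296; Fe = 0.66296, O = 0.66296.
TiO2 (M=79.865): mol = 0.65273; Ti = 0.65273, O = 1.30546.
ΣO = 1.96842; factor = 3/ΣO = 1.52406.
Ti apfu = 0.65273 × 1.52406 = 0.995.

0.995 Ti apfu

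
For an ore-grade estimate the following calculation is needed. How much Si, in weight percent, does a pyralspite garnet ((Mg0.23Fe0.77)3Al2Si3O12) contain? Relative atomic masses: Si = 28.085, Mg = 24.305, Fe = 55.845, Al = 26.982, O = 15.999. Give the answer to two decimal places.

M((Mg0.23Fe0.77)3Al2Si3O12) = 475.979 g/mol.
Si contributes 3 × 28.085 = 84.255 g per mole.
84.255/475.979 = 0.1770 → 17.70%.

17.70 weight percent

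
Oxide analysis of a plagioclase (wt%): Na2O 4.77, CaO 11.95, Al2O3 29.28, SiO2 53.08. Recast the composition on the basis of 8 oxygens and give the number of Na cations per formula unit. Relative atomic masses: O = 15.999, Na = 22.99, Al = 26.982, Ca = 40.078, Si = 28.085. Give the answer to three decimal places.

0.422 Na apfu

4.77 wt% Na2O ÷ 61.979 g/mol = 0.07696 mol, giving 0.15392 Na and 0.07696 O.
11.95 wt% CaO ÷ 56.077 g/mol = 0.21310 mol, giving 0.21310 Ca and 0.21310 O.
29.28 wt% Al2O3 ÷ 101.961 g/mol = 0.28717 mol, giving 0.57434 Al and 0.86151 O.
53.08 wt% SiO2 ÷ 60.083 g/mol = 0.88344 mol, giving 0.88344 Si and 1.76688 O.
Oxygen sums to 2.91845; scaling by 8/2.91845 = 2.74118 puts the formula on 8 O.
Na: 0.15392 × 2.74118 = 0.422 atoms per formula unit.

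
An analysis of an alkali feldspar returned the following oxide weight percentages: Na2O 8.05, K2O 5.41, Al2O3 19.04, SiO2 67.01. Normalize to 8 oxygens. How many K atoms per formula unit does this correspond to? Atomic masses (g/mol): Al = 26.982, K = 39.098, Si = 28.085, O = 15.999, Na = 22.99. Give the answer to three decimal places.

0.309 K apfu

Na2O: 8.05/61.979 = 0.12988 mol → 0.25976 mol Na, 0.12988 mol O.
K2O: 5.41/94.195 = 0.05743 mol → 0.11486 mol K, 0.05743 mol O.
Al2O3: 19.04/101.961 = 0.18674 mol → 0.37348 mol Al, 0.56022 mol O.
SiO2: 67.01/60.083 = 1.11529 mol → 1.11529 mol Si, 2.23058 mol O.
Total oxygen = 2.97811 mol. Normalization factor = 8/2.97811 = 2.68627.
K per 8 O = 0.11486 × 2.68627 = 0.309.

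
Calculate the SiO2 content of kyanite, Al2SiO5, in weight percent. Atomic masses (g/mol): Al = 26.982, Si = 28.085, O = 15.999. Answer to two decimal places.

37.08 wt%

Molar mass of Al2SiO5 = 2·26.982 + 1·28.085 + 5·15.999 = 162.044 g/mol.
Each formula unit contains 1 Si, equivalent to 1/1 = 1.0000 mol SiO2.
M(SiO2) = 1×28.085 + 2×15.999 = 60.083 g/mol.
Mass of SiO2 per formula unit = 1.0000 × 60.083 = 60.083 g.
SiO2 wt% = 60.083 / 162.044 × 100 = 37.08%.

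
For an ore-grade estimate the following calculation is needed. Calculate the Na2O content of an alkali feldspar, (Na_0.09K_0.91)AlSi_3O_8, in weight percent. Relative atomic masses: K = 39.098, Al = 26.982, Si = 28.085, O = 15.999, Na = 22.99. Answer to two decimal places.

Formula mass = 276.877 g/mol.
0.09 Na → 0.0450 mol Na2O per formula unit; M(Na2O) = 61.979, so Na2O mass = 2.789 g.
2.789/276.877 × 100 = 1.01 wt%.

1.01 wt%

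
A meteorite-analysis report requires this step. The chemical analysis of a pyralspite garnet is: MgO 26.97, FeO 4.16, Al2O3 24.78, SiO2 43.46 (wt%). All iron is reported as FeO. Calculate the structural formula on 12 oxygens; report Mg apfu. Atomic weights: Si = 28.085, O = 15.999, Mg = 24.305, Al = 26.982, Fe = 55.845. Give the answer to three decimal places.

MgO (M=40.304): mol = 0.66916; Mg = 0.66916, O = 0.66916.
FeO (M=71.844): mol = 0.05790; Fe = 0.05790, O = 0.05790.
Al2O3 (M=101.961): mol = 0.24303; Al = 0.48606, O = 0.72909.
SiO2 (M=60.083): mol = 0.72333; Si = 0.72333, O = 1.44666.
ΣO = 2.90281; factor = 12/ΣO = 4.13393.
Mg apfu = 0.66916 × 4.13393 = 2.766.

2.766 Mg apfu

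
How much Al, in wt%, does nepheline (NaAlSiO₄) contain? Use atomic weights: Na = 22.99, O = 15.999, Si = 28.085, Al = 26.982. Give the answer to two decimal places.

M(NaAlSiO₄) = 142.053 g/mol.
Al contributes 1 × 26.982 = 26.982 g per mole.
26.982/142.053 = 0.1899 → 18.99%.

18.99 wt%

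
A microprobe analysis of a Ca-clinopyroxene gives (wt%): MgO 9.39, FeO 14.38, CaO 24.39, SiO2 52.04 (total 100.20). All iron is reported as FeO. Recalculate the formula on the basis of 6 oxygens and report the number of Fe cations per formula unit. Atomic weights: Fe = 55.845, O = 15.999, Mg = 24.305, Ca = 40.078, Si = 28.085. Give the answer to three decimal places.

MgO: 9.39/40.304 = 0.23298 mol → 0.23298 mol Mg, 0.23298 mol O.
FeO: 14.38/71.844 = 0.20016 mol → 0.20016 mol Fe, 0.20016 mol O.
CaO: 24.39/56.077 = 0.43494 mol → 0.43494 mol Ca, 0.43494 mol O.
SiO2: 52.04/60.083 = 0.86614 mol → 0.86614 mol Si, 1.73228 mol O.
Total oxygen = 2.60036 mol. Normalization factor = 6/2.60036 = 2.30737.
Fe per 6 O = 0.20016 × 2.30737 = 0.462.

0.462 Fe apfu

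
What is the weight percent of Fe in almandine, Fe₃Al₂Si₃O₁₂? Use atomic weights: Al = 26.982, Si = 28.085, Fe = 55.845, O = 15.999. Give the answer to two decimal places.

33.66 mass %

M(Fe₃Al₂Si₃O₁₂) = 497.742 g/mol.
Fe contributes 3 × 55.845 = 167.535 g per mole.
167.535/497.742 = 0.3366 → 33.66%.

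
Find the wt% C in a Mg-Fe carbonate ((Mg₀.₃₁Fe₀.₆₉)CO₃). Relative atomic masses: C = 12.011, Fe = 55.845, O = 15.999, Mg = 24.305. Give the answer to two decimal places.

Molar mass of (Mg₀.₃₁Fe₀.₆₉)CO₃: 0.31·24.305 + 0.69·55.845 + 1·12.011 + 3·15.999 = 106.076 g/mol.
Mass of C per formula unit: 1 × 12.011 = 12.011 g.
Weight fraction C = 12.011 / 106.076 = 0.1132.

11.32 weight percent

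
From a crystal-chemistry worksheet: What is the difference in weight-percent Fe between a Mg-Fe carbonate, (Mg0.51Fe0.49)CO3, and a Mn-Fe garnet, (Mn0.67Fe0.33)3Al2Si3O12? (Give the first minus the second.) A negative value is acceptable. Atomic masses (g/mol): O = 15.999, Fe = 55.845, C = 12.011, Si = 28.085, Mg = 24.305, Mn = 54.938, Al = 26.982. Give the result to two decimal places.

Fe in (Mg0.51Fe0.49)CO3: molar mass 99.768 g/mol; 0.49×55.845 = 27.364 g → 27.43 wt%.
Fe in (Mn0.67Fe0.33)3Al2Si3O12: molar mass 495.919 g/mol; 0.99×55.845 = 55.287 g → 11.15 wt%.
Difference = 27.43 − 11.15 = 16.28 percentage points.

16.28 percentage points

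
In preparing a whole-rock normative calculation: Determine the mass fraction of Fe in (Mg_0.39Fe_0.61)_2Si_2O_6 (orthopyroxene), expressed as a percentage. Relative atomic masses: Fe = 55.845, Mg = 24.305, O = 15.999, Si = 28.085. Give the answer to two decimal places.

Molar mass of (Mg_0.39Fe_0.61)_2Si_2O_6: 0.78*24.305 + 1.22*55.845 + 2*28.085 + 6*15.999 = 239.253 g/mol.
Mass of Fe per formula unit: 1.22 × 55.845 = 68.131 g.
Weight fraction Fe = 68.131 / 239.253 = 0.2848.

28.48 weight percent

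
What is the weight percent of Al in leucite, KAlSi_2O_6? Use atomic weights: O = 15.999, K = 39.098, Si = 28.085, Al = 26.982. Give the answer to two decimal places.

12.36 weight percent

Molar mass of KAlSi_2O_6: 1*39.098 + 1*26.982 + 2*28.085 + 6*15.999 = 218.244 g/mol.
Mass of Al per formula unit: 1 × 26.982 = 26.982 g.
Weight fraction Al = 26.982 / 218.244 = 0.1236.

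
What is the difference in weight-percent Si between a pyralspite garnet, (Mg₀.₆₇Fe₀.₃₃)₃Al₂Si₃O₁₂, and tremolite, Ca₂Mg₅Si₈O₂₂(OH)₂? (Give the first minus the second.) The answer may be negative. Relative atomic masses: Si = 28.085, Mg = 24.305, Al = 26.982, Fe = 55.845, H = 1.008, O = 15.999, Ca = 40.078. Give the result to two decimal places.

-8.26 percentage points

M((Mg₀.₆₇Fe₀.₃₃)₃Al₂Si₃O₁₂) = 434.347 g/mol, so wt% Si = 84.255/434.347 × 100 = 19.40%.
M(Ca₂Mg₅Si₈O₂₂(OH)₂) = 812.353 g/mol, so wt% Si = 224.680/812.353 × 100 = 27.66%.
19.40 − 27.66 = -8.26 pp.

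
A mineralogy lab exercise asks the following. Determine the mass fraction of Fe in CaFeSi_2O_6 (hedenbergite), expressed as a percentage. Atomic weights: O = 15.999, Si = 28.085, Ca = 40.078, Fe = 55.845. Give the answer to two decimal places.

Molar mass of CaFeSi_2O_6: 1*40.078 + 1*55.845 + 2*28.085 + 6*15.999 = 248.087 g/mol.
Mass of Fe per formula unit: 1 × 55.845 = 55.845 g.
Weight fraction Fe = 55.845 / 248.087 = 0.2251.

22.51 weight percent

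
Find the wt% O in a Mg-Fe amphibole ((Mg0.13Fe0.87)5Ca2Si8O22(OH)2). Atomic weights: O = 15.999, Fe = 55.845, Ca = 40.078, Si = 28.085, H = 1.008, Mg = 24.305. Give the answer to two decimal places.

Molar mass of (Mg0.13Fe0.87)5Ca2Si8O22(OH)2: 0.65×24.305 + 4.35×55.845 + 2×40.078 + 8×28.085 + 24×15.999 + 2×1.008 = 949.552 g/mol.
Mass of O per formula unit: 24 × 15.999 = 383.976 g.
Weight fraction O = 383.976 / 949.552 = 0.4044.

40.44 weight percent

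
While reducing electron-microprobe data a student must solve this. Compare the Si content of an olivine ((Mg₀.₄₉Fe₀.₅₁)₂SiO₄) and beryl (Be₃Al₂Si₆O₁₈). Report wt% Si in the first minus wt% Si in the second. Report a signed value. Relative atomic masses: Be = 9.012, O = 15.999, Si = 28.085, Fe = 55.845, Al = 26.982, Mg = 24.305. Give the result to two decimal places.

First mineral: 28.085 g Si in 172.862 g formula = 16.25 wt% Si.
Second mineral: 168.510 g Si in 537.492 g formula = 31.35 wt% Si.
16.25% − 31.35% gives a difference of -15.10 percentage points.

-15.10 percentage points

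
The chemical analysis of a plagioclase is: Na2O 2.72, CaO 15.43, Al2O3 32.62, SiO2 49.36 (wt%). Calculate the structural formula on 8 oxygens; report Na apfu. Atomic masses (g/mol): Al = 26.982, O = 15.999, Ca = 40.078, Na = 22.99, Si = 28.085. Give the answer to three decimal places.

2.72 wt% Na2O ÷ 61.979 g/mol = 0.04389 mol, giving 0.08778 Na and 0.04389 O.
15.43 wt% CaO ÷ 56.077 g/mol = 0.27516 mol, giving 0.27516 Ca and 0.27516 O.
32.62 wt% Al2O3 ÷ 101.961 g/mol = 0.31993 mol, giving 0.63986 Al and 0.95979 O.
49.36 wt% SiO2 ÷ 60.083 g/mol = 0.82153 mol, giving 0.82153 Si and 1.64306 O.
Oxygen sums to 2.92190; scaling by 8/2.92190 = 2.73794 puts the formula on 8 O.
Na: 0.08778 × 2.73794 = 0.240 atoms per formula unit.

0.240 Na apfu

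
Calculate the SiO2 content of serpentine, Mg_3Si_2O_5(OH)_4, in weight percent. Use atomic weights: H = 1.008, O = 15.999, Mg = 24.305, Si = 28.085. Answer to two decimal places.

Molar mass of Mg_3Si_2O_5(OH)_4 = 3·24.305 + 2·28.085 + 9·15.999 + 4·1.008 = 277.108 g/mol.
Each formula unit contains 2 Si, equivalent to 2/1 = 2.0000 mol SiO2.
M(SiO2) = 1×28.085 + 2×15.999 = 60.083 g/mol.
Mass of SiO2 per formula unit = 2.0000 × 60.083 = 120.166 g.
SiO2 wt% = 120.166 / 277.108 × 100 = 43.36%.

43.36 wt%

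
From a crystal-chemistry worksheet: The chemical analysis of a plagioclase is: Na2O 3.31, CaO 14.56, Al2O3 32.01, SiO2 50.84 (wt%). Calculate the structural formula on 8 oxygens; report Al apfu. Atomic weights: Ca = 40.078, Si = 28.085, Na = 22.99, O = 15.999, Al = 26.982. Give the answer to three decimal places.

1.704 Al apfu

Na2O (M=61.979): mol = 0.05341; Na = 0.10682, O = 0.05341.
CaO (M=56.077): mol = 0.25964; Ca = 0.25964, O = 0.25964.
Al2O3 (M=101.961): mol = 0.31394; Al = 0.62788, O = 0.94182.
SiO2 (M=60.083): mol = 0.84616; Si = 0.84616, O = 1.69232.
ΣO = 2.94719; factor = 8/ΣO = 2.71445.
Al apfu = 0.62788 × 2.71445 = 1.704.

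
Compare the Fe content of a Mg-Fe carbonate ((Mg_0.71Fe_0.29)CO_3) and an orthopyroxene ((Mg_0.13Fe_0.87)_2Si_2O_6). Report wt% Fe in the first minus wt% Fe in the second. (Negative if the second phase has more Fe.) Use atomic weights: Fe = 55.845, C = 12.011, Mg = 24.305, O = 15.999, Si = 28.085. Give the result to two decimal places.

-20.68 percentage points

Fe in (Mg_0.71Fe_0.29)CO_3: molar mass 93.460 g/mol; 0.29×55.845 = 16.195 g → 17.33 wt%.
Fe in (Mg_0.13Fe_0.87)_2Si_2O_6: molar mass 255.654 g/mol; 1.74×55.845 = 97.170 g → 38.01 wt%.
Difference = 17.33 − 38.01 = -20.68 percentage points.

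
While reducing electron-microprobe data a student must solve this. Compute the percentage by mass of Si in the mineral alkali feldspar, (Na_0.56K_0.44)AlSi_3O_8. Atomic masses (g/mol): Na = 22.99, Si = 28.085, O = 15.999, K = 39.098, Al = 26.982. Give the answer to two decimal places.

Formula mass = 0.56·22.99 + 0.44·39.098 + 1·26.982 + 3·28.085 + 8·15.999 = 269.307 g/mol, of which 84.255 g is Si.
So Si makes up 84.255/269.307 = 0.3129 of the mass, i.e. 31.29%.

31.29 mass %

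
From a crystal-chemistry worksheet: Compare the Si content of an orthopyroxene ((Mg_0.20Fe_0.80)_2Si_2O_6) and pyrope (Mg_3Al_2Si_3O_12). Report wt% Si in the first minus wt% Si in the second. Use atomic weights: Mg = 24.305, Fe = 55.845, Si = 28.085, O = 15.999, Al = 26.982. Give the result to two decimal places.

M((Mg_0.20Fe_0.80)_2Si_2O_6) = 251.238 g/mol, so wt% Si = 56.170/251.238 × 100 = 22.36%.
M(Mg_3Al_2Si_3O_12) = 403.122 g/mol, so wt% Si = 84.255/403.122 × 100 = 20.90%.
22.36 − 20.90 = 1.46 pp.

1.46 percentage points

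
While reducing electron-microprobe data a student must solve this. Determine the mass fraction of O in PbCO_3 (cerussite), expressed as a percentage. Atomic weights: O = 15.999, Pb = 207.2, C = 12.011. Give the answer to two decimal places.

17.96 weight percent

Molar mass of PbCO_3: 1·207.2 + 1·12.011 + 3·15.999 = 267.208 g/mol.
Mass of O per formula unit: 3 × 15.999 = 47.997 g.
Weight fraction O = 47.997 / 267.208 = 0.1796.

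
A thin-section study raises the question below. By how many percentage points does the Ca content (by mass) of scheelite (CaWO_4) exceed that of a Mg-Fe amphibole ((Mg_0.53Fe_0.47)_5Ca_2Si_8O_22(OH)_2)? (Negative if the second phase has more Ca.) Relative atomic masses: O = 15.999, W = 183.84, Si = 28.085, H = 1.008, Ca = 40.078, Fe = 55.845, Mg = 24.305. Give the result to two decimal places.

First mineral: 40.078 g Ca in 287.914 g formula = 13.92 wt% Ca.
Second mineral: 80.156 g Ca in 886.472 g formula = 9.04 wt% Ca.
13.92% − 9.04% gives a difference of 4.88 percentage points.

4.88 percentage points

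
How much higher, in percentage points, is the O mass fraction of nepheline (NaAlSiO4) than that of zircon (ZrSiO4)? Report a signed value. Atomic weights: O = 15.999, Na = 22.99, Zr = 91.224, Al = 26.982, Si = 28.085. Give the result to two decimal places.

First mineral: 63.996 g O in 142.053 g formula = 45.05 wt% O.
Second mineral: 63.996 g O in 183.305 g formula = 34.91 wt% O.
45.05% − 34.91% gives a difference of 10.14 percentage points.

10.14 percentage points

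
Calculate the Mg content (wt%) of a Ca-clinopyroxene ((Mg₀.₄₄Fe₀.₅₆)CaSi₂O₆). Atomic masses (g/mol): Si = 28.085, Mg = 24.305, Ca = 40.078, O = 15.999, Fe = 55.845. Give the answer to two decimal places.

4.57 wt%

Molar mass of (Mg₀.₄₄Fe₀.₅₆)CaSi₂O₆: 0.44*24.305 + 0.56*55.845 + 1*40.078 + 2*28.085 + 6*15.999 = 234.209 g/mol.
Mass of Mg per formula unit: 0.44 × 24.305 = 10.694 g.
Weight fraction Mg = 10.694 / 234.209 = 0.0457.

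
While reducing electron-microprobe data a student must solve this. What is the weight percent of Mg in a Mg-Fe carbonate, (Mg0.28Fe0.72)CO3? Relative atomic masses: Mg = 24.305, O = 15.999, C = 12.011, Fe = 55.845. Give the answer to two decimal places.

6.36 weight percent

M((Mg0.28Fe0.72)CO3) = 107.022 g/mol.
Mg contributes 0.28 × 24.305 = 6.805 g per mole.
6.805/107.022 = 0.0636 → 6.36%.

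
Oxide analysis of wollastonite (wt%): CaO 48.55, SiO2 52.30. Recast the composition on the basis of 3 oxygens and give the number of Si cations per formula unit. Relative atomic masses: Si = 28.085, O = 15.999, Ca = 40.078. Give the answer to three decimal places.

CaO: 48.55/56.077 = 0.86577 mol → 0.86577 mol Ca, 0.86577 mol O.
SiO2: 52.30/60.083 = 0.87046 mol → 0.87046 mol Si, 1.74092 mol O.
Total oxygen = 2.60669 mol. Normalization factor = 3/2.60669 = 1.15088.
Si per 3 O = 0.87046 × 1.15088 = 1.002.

1.002 Si apfu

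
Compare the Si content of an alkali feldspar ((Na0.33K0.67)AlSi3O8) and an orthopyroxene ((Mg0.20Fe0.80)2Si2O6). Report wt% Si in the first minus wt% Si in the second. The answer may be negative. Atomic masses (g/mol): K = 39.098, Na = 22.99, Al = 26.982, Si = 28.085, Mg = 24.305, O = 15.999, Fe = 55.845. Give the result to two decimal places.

8.50 percentage points

First mineral: 84.255 g Si in 273.011 g formula = 30.86 wt% Si.
Second mineral: 56.170 g Si in 251.238 g formula = 22.36 wt% Si.
30.86% − 22.36% gives a difference of 8.50 percentage points.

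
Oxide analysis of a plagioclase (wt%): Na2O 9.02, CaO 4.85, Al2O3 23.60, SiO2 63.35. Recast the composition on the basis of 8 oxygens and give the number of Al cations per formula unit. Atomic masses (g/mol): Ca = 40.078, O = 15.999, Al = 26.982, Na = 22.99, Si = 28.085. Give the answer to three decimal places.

1.220 Al apfu

Na2O (M=61.979): mol = 0.14553; Na = 0.29106, O = 0.14553.
CaO (M=56.077): mol = 0.08649; Ca = 0.08649, O = 0.08649.
Al2O3 (M=101.961): mol = 0.23146; Al = 0.46292, O = 0.69438.
SiO2 (M=60.083): mol = 1.05437; Si = 1.05437, O = 2.10874.
ΣO = 3.03514; factor = 8/ΣO = 2.63579.
Al apfu = 0.46292 × 2.63579 = 1.220.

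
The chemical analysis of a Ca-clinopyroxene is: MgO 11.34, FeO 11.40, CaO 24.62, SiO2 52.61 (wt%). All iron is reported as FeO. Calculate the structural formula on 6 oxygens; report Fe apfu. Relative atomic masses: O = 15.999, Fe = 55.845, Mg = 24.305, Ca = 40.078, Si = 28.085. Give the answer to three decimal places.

MgO (M=40.304): mol = 0.28136; Mg = 0.28136, O = 0.28136.
FeO (M=71.844): mol = 0.15868; Fe = 0.15868, O = 0.15868.
CaO (M=56.077): mol = 0.43904; Ca = 0.43904, O = 0.43904.
SiO2 (M=60.083): mol = 0.87562; Si = 0.87562, O = 1.75124.
ΣO = 2.63032; factor = 6/ΣO = 2.28109.
Fe apfu = 0.15868 × 2.28109 = 0.362.

0.362 Fe apfu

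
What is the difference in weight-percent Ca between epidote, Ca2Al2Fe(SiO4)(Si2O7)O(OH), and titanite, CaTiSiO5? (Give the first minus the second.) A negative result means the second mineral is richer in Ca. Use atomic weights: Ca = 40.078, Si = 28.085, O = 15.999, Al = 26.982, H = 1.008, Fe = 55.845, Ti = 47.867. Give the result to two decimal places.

M(Ca2Al2Fe(SiO4)(Si2O7)O(OH)) = 483.215 g/mol, so wt% Ca = 80.156/483.215 × 100 = 16.59%.
M(CaTiSiO5) = 196.025 g/mol, so wt% Ca = 40.078/196.025 × 100 = 20.45%.
16.59 − 20.45 = -3.86 pp.

-3.86 percentage points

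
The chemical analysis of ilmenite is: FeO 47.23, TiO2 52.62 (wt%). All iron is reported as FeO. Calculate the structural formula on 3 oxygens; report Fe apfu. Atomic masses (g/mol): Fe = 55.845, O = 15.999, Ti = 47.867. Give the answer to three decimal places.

0.999 Fe apfu

FeO: 47.23/71.844 = 0.65740 mol → 0.65740 mol Fe, 0.65740 mol O.
TiO2: 52.62/79.865 = 0.65886 mol → 0.65886 mol Ti, 1.31772 mol O.
Total oxygen = 1.97512 mol. Normalization factor = 3/1.97512 = 1.51890.
Fe per 3 O = 0.65740 × 1.51890 = 0.999.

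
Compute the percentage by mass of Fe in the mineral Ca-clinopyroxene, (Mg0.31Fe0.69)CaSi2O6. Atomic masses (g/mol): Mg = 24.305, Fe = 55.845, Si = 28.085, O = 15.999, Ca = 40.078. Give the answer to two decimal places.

M((Mg0.31Fe0.69)CaSi2O6) = 238.310 g/mol.
Fe contributes 0.69 × 55.845 = 38.533 g per mole.
38.533/238.310 = 0.1617 → 16.17%.

16.17 wt%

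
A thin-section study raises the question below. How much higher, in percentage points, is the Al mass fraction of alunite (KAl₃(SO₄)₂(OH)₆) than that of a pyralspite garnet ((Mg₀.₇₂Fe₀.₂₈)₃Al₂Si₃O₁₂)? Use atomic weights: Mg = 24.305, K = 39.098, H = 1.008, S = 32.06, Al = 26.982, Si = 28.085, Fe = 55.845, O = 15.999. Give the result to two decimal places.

Al in KAl₃(SO₄)₂(OH)₆: molar mass 414.198 g/mol; 3×26.982 = 80.946 g → 19.54 wt%.
Al in (Mg₀.₇₂Fe₀.₂₈)₃Al₂Si₃O₁₂: molar mass 429.616 g/mol; 2×26.982 = 53.964 g → 12.56 wt%.
Difference = 19.54 − 12.56 = 6.98 percentage points.

6.98 percentage points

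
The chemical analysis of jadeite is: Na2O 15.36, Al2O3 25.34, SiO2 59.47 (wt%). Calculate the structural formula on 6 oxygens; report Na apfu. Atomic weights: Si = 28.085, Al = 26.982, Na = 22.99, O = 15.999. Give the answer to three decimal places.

1.000 Na apfu

15.36 wt% Na2O ÷ 61.979 g/mol = 0.24783 mol, giving 0.49566 Na and 0.24783 O.
25.34 wt% Al2O3 ÷ 101.961 g/mol = 0.24853 mol, giving 0.49706 Al and 0.74559 O.
59.47 wt% SiO2 ÷ 60.083 g/mol = 0.98980 mol, giving 0.98980 Si and 1.97960 O.
Oxygen sums to 2.97302; scaling by 6/2.97302 = 2.01815 puts the formula on 6 O.
Na: 0.49566 × 2.01815 = 1.000 atoms per formula unit.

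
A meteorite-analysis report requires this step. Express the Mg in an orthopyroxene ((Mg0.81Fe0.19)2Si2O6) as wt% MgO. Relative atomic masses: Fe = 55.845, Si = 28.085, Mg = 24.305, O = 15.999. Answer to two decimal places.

30.69 wt%

Formula mass = 212.759 g/mol.
1.62 Mg → 1.6200 mol MgO per formula unit; M(MgO) = 40.304, so MgO mass = 65.292 g.
65.292/212.759 × 100 = 30.69 wt%.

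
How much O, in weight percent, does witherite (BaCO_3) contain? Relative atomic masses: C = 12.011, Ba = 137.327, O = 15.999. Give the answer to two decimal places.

Formula mass = 1·137.327 + 1·12.011 + 3·15.999 = 197.335 g/mol, of which 47.997 g is O.
So O makes up 47.997/197.335 = 0.2432 of the mass, i.e. 24.32%.

24.32 weight percent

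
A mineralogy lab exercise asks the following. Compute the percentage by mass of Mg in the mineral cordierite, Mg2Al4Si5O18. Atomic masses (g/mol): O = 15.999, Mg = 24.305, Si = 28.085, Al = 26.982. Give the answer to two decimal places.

M(Mg2Al4Si5O18) = 584.945 g/mol.
Mg contributes 2 × 24.305 = 48.610 g per mole.
48.610/584.945 = 0.0831 → 8.31%.

8.31 wt%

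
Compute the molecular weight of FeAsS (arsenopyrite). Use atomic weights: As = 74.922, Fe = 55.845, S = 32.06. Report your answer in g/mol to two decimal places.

The formula mass is the sum 1×55.845 + 1×74.922 + 1×32.06.

162.83 g/mol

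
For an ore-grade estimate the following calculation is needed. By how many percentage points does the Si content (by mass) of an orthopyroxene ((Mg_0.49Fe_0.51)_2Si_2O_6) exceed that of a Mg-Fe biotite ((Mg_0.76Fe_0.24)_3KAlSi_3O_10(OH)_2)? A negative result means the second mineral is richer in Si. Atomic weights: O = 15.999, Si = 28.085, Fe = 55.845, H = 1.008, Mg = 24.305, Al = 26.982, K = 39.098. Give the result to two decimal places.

M((Mg_0.49Fe_0.51)_2Si_2O_6) = 232.945 g/mol, so wt% Si = 56.170/232.945 × 100 = 24.11%.
M((Mg_0.76Fe_0.24)_3KAlSi_3O_10(OH)_2) = 439.963 g/mol, so wt% Si = 84.255/439.963 × 100 = 19.15%.
24.11 − 19.15 = 4.96 pp.

4.96 percentage points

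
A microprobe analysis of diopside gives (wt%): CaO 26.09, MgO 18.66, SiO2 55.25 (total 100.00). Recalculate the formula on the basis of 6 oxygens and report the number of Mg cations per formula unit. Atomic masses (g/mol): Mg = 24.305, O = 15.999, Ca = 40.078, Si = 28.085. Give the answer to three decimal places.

1.004 Mg apfu

CaO: 26.09/56.077 = 0.46525 mol → 0.46525 mol Ca, 0.46525 mol O.
MgO: 18.66/40.304 = 0.46298 mol → 0.46298 mol Mg, 0.46298 mol O.
SiO2: 55.25/60.083 = 0.91956 mol → 0.91956 mol Si, 1.83912 mol O.
Total oxygen = 2.76735 mol. Normalization factor = 6/2.76735 = 2.16814.
Mg per 6 O = 0.46298 × 2.16814 = 1.004.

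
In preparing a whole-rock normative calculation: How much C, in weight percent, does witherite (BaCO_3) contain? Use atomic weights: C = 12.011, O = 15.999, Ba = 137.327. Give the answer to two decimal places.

6.09 weight percent

Molar mass of BaCO_3: 1×137.327 + 1×12.011 + 3×15.999 = 197.335 g/mol.
Mass of C per formula unit: 1 × 12.011 = 12.011 g.
Weight fraction C = 12.011 / 197.335 = 0.0609.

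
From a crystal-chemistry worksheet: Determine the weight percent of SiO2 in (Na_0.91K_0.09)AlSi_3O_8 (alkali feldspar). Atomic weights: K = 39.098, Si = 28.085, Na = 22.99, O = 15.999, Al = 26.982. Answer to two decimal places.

68.36 wt%

Formula mass = 263.669 g/mol.
3 Si → 3.0000 mol SiO2 per formula unit; M(SiO2) = 60.083, so SiO2 mass = 180.249 g.
180.249/263.669 × 100 = 68.36 wt%.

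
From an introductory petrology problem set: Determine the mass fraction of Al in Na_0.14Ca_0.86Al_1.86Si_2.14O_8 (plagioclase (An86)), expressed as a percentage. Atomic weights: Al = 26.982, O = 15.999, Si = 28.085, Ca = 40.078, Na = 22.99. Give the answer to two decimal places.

18.19 mass %

Molar mass of Na_0.14Ca_0.86Al_1.86Si_2.14O_8: 0.14·22.99 + 0.86·40.078 + 1.86·26.982 + 2.14·28.085 + 8·15.999 = 275.966 g/mol.
Mass of Al per formula unit: 1.86 × 26.982 = 50.187 g.
Weight fraction Al = 50.187 / 275.966 = 0.1819.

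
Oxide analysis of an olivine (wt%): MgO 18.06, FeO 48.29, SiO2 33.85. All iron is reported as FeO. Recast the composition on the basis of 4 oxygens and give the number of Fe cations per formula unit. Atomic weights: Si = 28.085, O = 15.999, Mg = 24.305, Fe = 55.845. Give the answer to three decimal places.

1.197 Fe apfu

18.06 wt% MgO ÷ 40.304 g/mol = 0.44809 mol, giving 0.44809 Mg and 0.44809 O.
48.29 wt% FeO ÷ 71.844 g/mol = 0.67215 mol, giving 0.67215 Fe and 0.67215 O.
33.85 wt% SiO2 ÷ 60.083 g/mol = 0.56339 mol, giving 0.56339 Si and 1.12678 O.
Oxygen sums to 2.24702; scaling by 4/2.24702 = 1.78014 puts the formula on 4 O.
Fe: 0.67215 × 1.78014 = 1.197 atoms per formula unit.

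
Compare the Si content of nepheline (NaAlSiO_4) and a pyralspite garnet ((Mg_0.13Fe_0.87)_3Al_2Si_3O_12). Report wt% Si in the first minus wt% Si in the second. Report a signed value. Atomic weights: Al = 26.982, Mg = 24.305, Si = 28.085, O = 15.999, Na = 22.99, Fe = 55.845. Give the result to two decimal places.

2.41 percentage points

Si in NaAlSiO_4: molar mass 142.053 g/mol; 1×28.085 = 28.085 g → 19.77 wt%.
Si in (Mg_0.13Fe_0.87)_3Al_2Si_3O_12: molar mass 485.441 g/mol; 3×28.085 = 84.255 g → 17.36 wt%.
Difference = 19.77 − 17.36 = 2.41 percentage points.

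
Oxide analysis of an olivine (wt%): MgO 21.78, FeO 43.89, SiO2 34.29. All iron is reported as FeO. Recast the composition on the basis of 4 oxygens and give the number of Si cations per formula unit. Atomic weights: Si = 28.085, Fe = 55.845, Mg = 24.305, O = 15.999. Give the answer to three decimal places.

MgO (M=40.304): mol = 0.54039; Mg = 0.54039, O = 0.54039.
FeO (M=71.844): mol = 0.61091; Fe = 0.61091, O = 0.61091.
SiO2 (M=60.083): mol = 0.57071; Si = 0.57071, O = 1.14142.
ΣO = 2.29272; factor = 4/ΣO = 1.74465.
Si apfu = 0.57071 × 1.74465 = 0.996.

0.996 Si apfu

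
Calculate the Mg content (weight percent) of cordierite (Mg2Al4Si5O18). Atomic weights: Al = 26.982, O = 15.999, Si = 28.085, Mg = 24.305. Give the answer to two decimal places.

8.31 weight percent

M(Mg2Al4Si5O18) = 584.945 g/mol.
Mg contributes 2 × 24.305 = 48.610 g per mole.
48.610/584.945 = 0.0831 → 8.31%.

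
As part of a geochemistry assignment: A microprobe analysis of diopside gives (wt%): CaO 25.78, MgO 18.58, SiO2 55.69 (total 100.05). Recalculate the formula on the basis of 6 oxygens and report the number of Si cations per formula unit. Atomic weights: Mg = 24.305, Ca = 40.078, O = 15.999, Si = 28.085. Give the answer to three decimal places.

2.004 Si apfu

25.78 wt% CaO ÷ 56.077 g/mol = 0.45973 mol, giving 0.45973 Ca and 0.45973 O.
18.58 wt% MgO ÷ 40.304 g/mol = 0.46100 mol, giving 0.46100 Mg and 0.46100 O.
55.69 wt% SiO2 ÷ 60.083 g/mol = 0.92688 mol, giving 0.92688 Si and 1.85376 O.
Oxygen sums to 2.77449; scaling by 6/2.77449 = 2.16256 puts the formula on 6 O.
Si: 0.92688 × 2.16256 = 2.004 atoms per formula unit.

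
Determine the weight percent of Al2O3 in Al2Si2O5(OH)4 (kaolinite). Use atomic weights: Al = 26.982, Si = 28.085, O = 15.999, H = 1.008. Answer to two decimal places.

39.50 wt%

Molar mass of Al2Si2O5(OH)4 = 2*26.982 + 2*28.085 + 9*15.999 + 4*1.008 = 258.157 g/mol.
Each formula unit contains 2 Al, equivalent to 2/2 = 1.0000 mol Al2O3.
M(Al2O3) = 2×26.982 + 3×15.999 = 101.961 g/mol.
Mass of Al2O3 per formula unit = 1.0000 × 101.961 = 101.961 g.
Al2O3 wt% = 101.961 / 258.157 × 100 = 39.50%.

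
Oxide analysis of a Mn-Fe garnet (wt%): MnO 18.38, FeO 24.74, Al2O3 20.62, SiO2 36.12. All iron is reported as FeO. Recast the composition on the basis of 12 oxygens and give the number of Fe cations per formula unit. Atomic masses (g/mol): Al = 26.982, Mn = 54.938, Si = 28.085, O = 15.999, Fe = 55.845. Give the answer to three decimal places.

MnO: 18.38/70.937 = 0.25910 mol → 0.25910 mol Mn, 0.25910 mol O.
FeO: 24.74/71.844 = 0.34436 mol → 0.34436 mol Fe, 0.34436 mol O.
Al2O3: 20.62/101.961 = 0.20223 mol → 0.40446 mol Al, 0.60669 mol O.
SiO2: 36.12/60.083 = 0.60117 mol → 0.60117 mol Si, 1.20234 mol O.
Total oxygen = 2.41249 mol. Normalization factor = 12/2.41249 = 4.97411.
Fe per 12 O = 0.34436 × 4.97411 = 1.713.

1.713 Fe apfu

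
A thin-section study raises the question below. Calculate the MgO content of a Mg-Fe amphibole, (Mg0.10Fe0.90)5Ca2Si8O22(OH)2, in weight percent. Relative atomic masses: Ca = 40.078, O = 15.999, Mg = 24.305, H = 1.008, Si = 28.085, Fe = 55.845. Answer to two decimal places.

2.11 wt%

Molar mass of (Mg0.10Fe0.90)5Ca2Si8O22(OH)2 = 0.50·24.305 + 4.50·55.845 + 2·40.078 + 8·28.085 + 24·15.999 + 2·1.008 = 954.283 g/mol.
Each formula unit contains 0.50 Mg, equivalent to 0.50/1 = 0.5000 mol MgO.
M(MgO) = 1×24.305 + 1×15.999 = 40.304 g/mol.
Mass of MgO per formula unit = 0.5000 × 40.304 = 20.152 g.
MgO wt% = 20.152 / 954.283 × 100 = 2.11%.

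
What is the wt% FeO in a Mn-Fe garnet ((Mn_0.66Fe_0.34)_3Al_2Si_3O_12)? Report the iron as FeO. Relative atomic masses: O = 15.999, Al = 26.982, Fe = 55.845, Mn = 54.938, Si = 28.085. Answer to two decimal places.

14.78 wt%

Molar mass of (Mn_0.66Fe_0.34)_3Al_2Si_3O_12 = 1.98×54.938 + 1.02×55.845 + 2×26.982 + 3×28.085 + 12×15.999 = 495.946 g/mol.
Each formula unit contains 1.02 Fe, equivalent to 1.02/1 = 1.0200 mol FeO.
M(FeO) = 1×55.845 + 1×15.999 = 71.844 g/mol.
Mass of FeO per formula unit = 1.0200 × 71.844 = 73.281 g.
FeO wt% = 73.281 / 495.946 × 100 = 14.78%.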